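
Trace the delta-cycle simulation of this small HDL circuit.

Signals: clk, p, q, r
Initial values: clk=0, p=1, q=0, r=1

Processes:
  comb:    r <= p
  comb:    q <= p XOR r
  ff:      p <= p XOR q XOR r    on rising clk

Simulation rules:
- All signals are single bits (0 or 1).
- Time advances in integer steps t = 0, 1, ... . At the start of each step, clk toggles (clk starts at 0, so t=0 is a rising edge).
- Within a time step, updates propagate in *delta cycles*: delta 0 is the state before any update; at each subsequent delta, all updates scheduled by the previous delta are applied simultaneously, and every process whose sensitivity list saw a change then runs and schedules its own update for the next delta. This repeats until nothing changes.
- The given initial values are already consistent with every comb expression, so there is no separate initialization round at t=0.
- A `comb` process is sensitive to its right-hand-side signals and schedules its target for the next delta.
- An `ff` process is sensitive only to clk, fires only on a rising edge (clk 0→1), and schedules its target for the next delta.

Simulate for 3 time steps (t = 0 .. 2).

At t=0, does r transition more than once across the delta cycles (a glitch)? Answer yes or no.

[bits: p,clk,r,q]
t=0: Δ0=1010 Δ1=1110 Δ2=0110 Δ3=0101 Δ4=0100 | 4Δ
t=1: Δ0=0100 Δ1=0000 | 1Δ
t=2: Δ0=0000 Δ1=0100 | 1Δ

no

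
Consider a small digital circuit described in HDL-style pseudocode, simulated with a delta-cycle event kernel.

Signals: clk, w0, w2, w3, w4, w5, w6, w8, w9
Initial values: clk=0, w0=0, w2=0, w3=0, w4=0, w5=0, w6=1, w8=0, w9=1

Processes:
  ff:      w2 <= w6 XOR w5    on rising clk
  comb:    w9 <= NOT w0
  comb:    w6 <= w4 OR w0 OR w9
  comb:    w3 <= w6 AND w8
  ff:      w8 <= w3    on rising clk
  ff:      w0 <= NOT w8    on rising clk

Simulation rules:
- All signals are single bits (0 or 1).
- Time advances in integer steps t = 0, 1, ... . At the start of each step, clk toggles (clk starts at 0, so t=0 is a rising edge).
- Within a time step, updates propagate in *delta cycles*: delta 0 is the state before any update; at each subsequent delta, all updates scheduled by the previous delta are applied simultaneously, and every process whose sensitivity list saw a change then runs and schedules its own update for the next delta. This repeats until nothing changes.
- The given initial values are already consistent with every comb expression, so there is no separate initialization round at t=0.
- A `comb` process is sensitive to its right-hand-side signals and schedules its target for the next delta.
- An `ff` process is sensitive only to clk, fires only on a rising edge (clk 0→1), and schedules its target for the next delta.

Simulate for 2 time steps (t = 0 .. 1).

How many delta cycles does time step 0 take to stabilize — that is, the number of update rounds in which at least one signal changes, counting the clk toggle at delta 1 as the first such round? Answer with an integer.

t=0 Δ0: w5=0 w4=0 w6=1 w8=0 w0=0 w3=0 w2=0 clk=0 w9=1
  Δ1: clk:0→1
  Δ2: w0:0→1, w2:0→1
  Δ3: w9:1→0
  (3Δ to stable)
t=1 Δ0: w5=0 w4=0 w6=1 w8=0 w0=1 w3=0 w2=1 clk=1 w9=0
  Δ1: clk:1→0
  (1Δ to stable)

3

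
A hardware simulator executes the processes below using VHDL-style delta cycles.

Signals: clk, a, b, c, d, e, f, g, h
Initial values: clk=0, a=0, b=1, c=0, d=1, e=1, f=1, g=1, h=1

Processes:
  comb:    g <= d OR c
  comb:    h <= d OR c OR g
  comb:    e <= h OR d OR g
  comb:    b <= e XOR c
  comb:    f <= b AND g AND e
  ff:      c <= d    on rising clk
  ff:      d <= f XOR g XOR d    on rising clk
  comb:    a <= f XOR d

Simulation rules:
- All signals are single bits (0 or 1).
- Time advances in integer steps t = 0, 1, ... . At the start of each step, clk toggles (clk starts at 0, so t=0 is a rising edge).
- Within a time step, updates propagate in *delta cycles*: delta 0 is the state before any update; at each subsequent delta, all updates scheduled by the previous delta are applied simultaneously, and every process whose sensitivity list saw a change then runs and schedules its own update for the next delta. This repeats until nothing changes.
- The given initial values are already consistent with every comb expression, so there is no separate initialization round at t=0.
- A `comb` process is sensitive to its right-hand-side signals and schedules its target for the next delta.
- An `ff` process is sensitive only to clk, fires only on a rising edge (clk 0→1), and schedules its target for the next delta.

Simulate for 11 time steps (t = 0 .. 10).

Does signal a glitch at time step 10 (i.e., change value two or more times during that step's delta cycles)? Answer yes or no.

[bits: b,f,a,e,d,clk,c,h,g]
t=0: Δ0=110110011 Δ1=110111011 Δ2=110111111 Δ3=010111111 Δ4=000111111 Δ5=001111111 | 5Δ
t=1: Δ0=001111111 Δ1=001110111 | 1Δ
t=2: Δ0=001110111 Δ1=001111111 Δ2=001101111 Δ3=000101111 | 3Δ
t=3: Δ0=000101111 Δ1=000100111 | 1Δ
t=4: Δ0=000100111 Δ1=000101111 Δ2=000111011 Δ3=101111011 Δ4=111111011 Δ5=110111011 | 5Δ
t=5: Δ0=110111011 Δ1=110110011 | 1Δ
t=6: Δ0=110110011 Δ1=110111011 Δ2=110111111 Δ3=010111111 Δ4=000111111 Δ5=001111111 | 5Δ
t=7: Δ0=001111111 Δ1=001110111 | 1Δ
t=8: Δ0=001110111 Δ1=001111111 Δ2=001101111 Δ3=000101111 | 3Δ
t=9: Δ0=000101111 Δ1=000100111 | 1Δ
t=10: Δ0=000100111 Δ1=000101111 Δ2=000111011 Δ3=101111011 Δ4=111111011 Δ5=110111011 | 5Δ

yes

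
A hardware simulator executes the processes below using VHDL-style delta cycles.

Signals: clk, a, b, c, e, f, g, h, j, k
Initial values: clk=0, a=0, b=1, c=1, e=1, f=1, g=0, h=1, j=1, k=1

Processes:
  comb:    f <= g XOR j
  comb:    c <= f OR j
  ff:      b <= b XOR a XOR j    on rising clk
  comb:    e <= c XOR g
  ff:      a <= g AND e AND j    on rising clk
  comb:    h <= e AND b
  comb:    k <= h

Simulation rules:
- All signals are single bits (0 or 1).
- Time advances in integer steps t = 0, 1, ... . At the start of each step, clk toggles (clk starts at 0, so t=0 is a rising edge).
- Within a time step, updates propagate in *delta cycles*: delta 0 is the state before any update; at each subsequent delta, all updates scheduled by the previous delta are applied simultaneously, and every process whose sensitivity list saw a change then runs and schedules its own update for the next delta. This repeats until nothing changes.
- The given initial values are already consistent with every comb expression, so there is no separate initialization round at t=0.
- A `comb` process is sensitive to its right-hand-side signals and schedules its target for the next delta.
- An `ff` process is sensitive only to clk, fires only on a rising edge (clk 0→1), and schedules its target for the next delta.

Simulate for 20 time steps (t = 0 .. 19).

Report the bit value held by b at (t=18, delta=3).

1

t0.Δ0 e=1 k=1 h=1 c=1 f=1 b=1 clk=0 g=0 j=1 a=0
t0.Δ1 e=1 k=1 h=1 c=1 f=1 b=1 clk=1 g=0 j=1 a=0
t0.Δ2 e=1 k=1 h=1 c=1 f=1 b=0 clk=1 g=0 j=1 a=0
t0.Δ3 e=1 k=1 h=0 c=1 f=1 b=0 clk=1 g=0 j=1 a=0
t0.Δ4 e=1 k=0 h=0 c=1 f=1 b=0 clk=1 g=0 j=1 a=0
t1.Δ0 e=1 k=0 h=0 c=1 f=1 b=0 clk=1 g=0 j=1 a=0
t1.Δ1 e=1 k=0 h=0 c=1 f=1 b=0 clk=0 g=0 j=1 a=0
t2.Δ0 e=1 k=0 h=0 c=1 f=1 b=0 clk=0 g=0 j=1 a=0
t2.Δ1 e=1 k=0 h=0 c=1 f=1 b=0 clk=1 g=0 j=1 a=0
t2.Δ2 e=1 k=0 h=0 c=1 f=1 b=1 clk=1 g=0 j=1 a=0
t2.Δ3 e=1 k=0 h=1 c=1 f=1 b=1 clk=1 g=0 j=1 a=0
t2.Δ4 e=1 k=1 h=1 c=1 f=1 b=1 clk=1 g=0 j=1 a=0
t3.Δ0 e=1 k=1 h=1 c=1 f=1 b=1 clk=1 g=0 j=1 a=0
t3.Δ1 e=1 k=1 h=1 c=1 f=1 b=1 clk=0 g=0 j=1 a=0
t4.Δ0 e=1 k=1 h=1 c=1 f=1 b=1 clk=0 g=0 j=1 a=0
t4.Δ1 e=1 k=1 h=1 c=1 f=1 b=1 clk=1 g=0 j=1 a=0
t4.Δ2 e=1 k=1 h=1 c=1 f=1 b=0 clk=1 g=0 j=1 a=0
t4.Δ3 e=1 k=1 h=0 c=1 f=1 b=0 clk=1 g=0 j=1 a=0
t4.Δ4 e=1 k=0 h=0 c=1 f=1 b=0 clk=1 g=0 j=1 a=0
t5.Δ0 e=1 k=0 h=0 c=1 f=1 b=0 clk=1 g=0 j=1 a=0
t5.Δ1 e=1 k=0 h=0 c=1 f=1 b=0 clk=0 g=0 j=1 a=0
t6.Δ0 e=1 k=0 h=0 c=1 f=1 b=0 clk=0 g=0 j=1 a=0
t6.Δ1 e=1 k=0 h=0 c=1 f=1 b=0 clk=1 g=0 j=1 a=0
t6.Δ2 e=1 k=0 h=0 c=1 f=1 b=1 clk=1 g=0 j=1 a=0
t6.Δ3 e=1 k=0 h=1 c=1 f=1 b=1 clk=1 g=0 j=1 a=0
t6.Δ4 e=1 k=1 h=1 c=1 f=1 b=1 clk=1 g=0 j=1 a=0
t7.Δ0 e=1 k=1 h=1 c=1 f=1 b=1 clk=1 g=0 j=1 a=0
t7.Δ1 e=1 k=1 h=1 c=1 f=1 b=1 clk=0 g=0 j=1 a=0
t8.Δ0 e=1 k=1 h=1 c=1 f=1 b=1 clk=0 g=0 j=1 a=0
t8.Δ1 e=1 k=1 h=1 c=1 f=1 b=1 clk=1 g=0 j=1 a=0
t8.Δ2 e=1 k=1 h=1 c=1 f=1 b=0 clk=1 g=0 j=1 a=0
t8.Δ3 e=1 k=1 h=0 c=1 f=1 b=0 clk=1 g=0 j=1 a=0
t8.Δ4 e=1 k=0 h=0 c=1 f=1 b=0 clk=1 g=0 j=1 a=0
t9.Δ0 e=1 k=0 h=0 c=1 f=1 b=0 clk=1 g=0 j=1 a=0
t9.Δ1 e=1 k=0 h=0 c=1 f=1 b=0 clk=0 g=0 j=1 a=0
t10.Δ0 e=1 k=0 h=0 c=1 f=1 b=0 clk=0 g=0 j=1 a=0
t10.Δ1 e=1 k=0 h=0 c=1 f=1 b=0 clk=1 g=0 j=1 a=0
t10.Δ2 e=1 k=0 h=0 c=1 f=1 b=1 clk=1 g=0 j=1 a=0
t10.Δ3 e=1 k=0 h=1 c=1 f=1 b=1 clk=1 g=0 j=1 a=0
t10.Δ4 e=1 k=1 h=1 c=1 f=1 b=1 clk=1 g=0 j=1 a=0
t11.Δ0 e=1 k=1 h=1 c=1 f=1 b=1 clk=1 g=0 j=1 a=0
t11.Δ1 e=1 k=1 h=1 c=1 f=1 b=1 clk=0 g=0 j=1 a=0
t12.Δ0 e=1 k=1 h=1 c=1 f=1 b=1 clk=0 g=0 j=1 a=0
t12.Δ1 e=1 k=1 h=1 c=1 f=1 b=1 clk=1 g=0 j=1 a=0
t12.Δ2 e=1 k=1 h=1 c=1 f=1 b=0 clk=1 g=0 j=1 a=0
t12.Δ3 e=1 k=1 h=0 c=1 f=1 b=0 clk=1 g=0 j=1 a=0
t12.Δ4 e=1 k=0 h=0 c=1 f=1 b=0 clk=1 g=0 j=1 a=0
t13.Δ0 e=1 k=0 h=0 c=1 f=1 b=0 clk=1 g=0 j=1 a=0
t13.Δ1 e=1 k=0 h=0 c=1 f=1 b=0 clk=0 g=0 j=1 a=0
t14.Δ0 e=1 k=0 h=0 c=1 f=1 b=0 clk=0 g=0 j=1 a=0
t14.Δ1 e=1 k=0 h=0 c=1 f=1 b=0 clk=1 g=0 j=1 a=0
t14.Δ2 e=1 k=0 h=0 c=1 f=1 b=1 clk=1 g=0 j=1 a=0
t14.Δ3 e=1 k=0 h=1 c=1 f=1 b=1 clk=1 g=0 j=1 a=0
t14.Δ4 e=1 k=1 h=1 c=1 f=1 b=1 clk=1 g=0 j=1 a=0
t15.Δ0 e=1 k=1 h=1 c=1 f=1 b=1 clk=1 g=0 j=1 a=0
t15.Δ1 e=1 k=1 h=1 c=1 f=1 b=1 clk=0 g=0 j=1 a=0
t16.Δ0 e=1 k=1 h=1 c=1 f=1 b=1 clk=0 g=0 j=1 a=0
t16.Δ1 e=1 k=1 h=1 c=1 f=1 b=1 clk=1 g=0 j=1 a=0
t16.Δ2 e=1 k=1 h=1 c=1 f=1 b=0 clk=1 g=0 j=1 a=0
t16.Δ3 e=1 k=1 h=0 c=1 f=1 b=0 clk=1 g=0 j=1 a=0
t16.Δ4 e=1 k=0 h=0 c=1 f=1 b=0 clk=1 g=0 j=1 a=0
t17.Δ0 e=1 k=0 h=0 c=1 f=1 b=0 clk=1 g=0 j=1 a=0
t17.Δ1 e=1 k=0 h=0 c=1 f=1 b=0 clk=0 g=0 j=1 a=0
t18.Δ0 e=1 k=0 h=0 c=1 f=1 b=0 clk=0 g=0 j=1 a=0
t18.Δ1 e=1 k=0 h=0 c=1 f=1 b=0 clk=1 g=0 j=1 a=0
t18.Δ2 e=1 k=0 h=0 c=1 f=1 b=1 clk=1 g=0 j=1 a=0
t18.Δ3 e=1 k=0 h=1 c=1 f=1 b=1 clk=1 g=0 j=1 a=0
t18.Δ4 e=1 k=1 h=1 c=1 f=1 b=1 clk=1 g=0 j=1 a=0
t19.Δ0 e=1 k=1 h=1 c=1 f=1 b=1 clk=1 g=0 j=1 a=0
t19.Δ1 e=1 k=1 h=1 c=1 f=1 b=1 clk=0 g=0 j=1 a=0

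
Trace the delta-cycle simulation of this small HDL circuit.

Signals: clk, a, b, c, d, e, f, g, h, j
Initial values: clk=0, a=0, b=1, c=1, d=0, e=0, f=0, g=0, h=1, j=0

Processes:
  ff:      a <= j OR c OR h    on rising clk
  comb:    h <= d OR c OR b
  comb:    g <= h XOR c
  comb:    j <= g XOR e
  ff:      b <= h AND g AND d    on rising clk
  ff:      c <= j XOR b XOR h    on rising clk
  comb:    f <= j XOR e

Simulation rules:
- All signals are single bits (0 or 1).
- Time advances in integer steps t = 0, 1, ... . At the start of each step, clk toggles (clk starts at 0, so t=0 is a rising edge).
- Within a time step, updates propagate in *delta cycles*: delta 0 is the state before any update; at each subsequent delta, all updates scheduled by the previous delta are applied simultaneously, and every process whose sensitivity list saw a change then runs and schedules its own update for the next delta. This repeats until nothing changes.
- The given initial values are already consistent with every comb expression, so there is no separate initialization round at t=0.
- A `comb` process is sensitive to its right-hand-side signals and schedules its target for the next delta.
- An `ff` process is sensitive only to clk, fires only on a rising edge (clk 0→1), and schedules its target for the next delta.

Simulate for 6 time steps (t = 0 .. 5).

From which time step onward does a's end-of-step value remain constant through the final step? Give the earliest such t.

2

t=0 Δ0: b=1 g=0 clk=0 e=0 h=1 j=0 d=0 f=0 c=1 a=0
  Δ1: clk:0→1
  Δ2: b:1→0, c:1→0, a:0→1
  Δ3: g:0→1, h:1→0
  Δ4: g:1→0, j:0→1
  Δ5: j:1→0, f:0→1
  Δ6: f:1→0
  (6Δ to stable)
t=1 Δ0: b=0 g=0 clk=1 e=0 h=0 j=0 d=0 f=0 c=0 a=1
  Δ1: clk:1→0
  (1Δ to stable)
t=2 Δ0: b=0 g=0 clk=0 e=0 h=0 j=0 d=0 f=0 c=0 a=1
  Δ1: clk:0→1
  Δ2: a:1→0
  (2Δ to stable)
t=3 Δ0: b=0 g=0 clk=1 e=0 h=0 j=0 d=0 f=0 c=0 a=0
  Δ1: clk:1→0
  (1Δ to stable)
t=4 Δ0: b=0 g=0 clk=0 e=0 h=0 j=0 d=0 f=0 c=0 a=0
  Δ1: clk:0→1
  (1Δ to stable)
t=5 Δ0: b=0 g=0 clk=1 e=0 h=0 j=0 d=0 f=0 c=0 a=0
  Δ1: clk:1→0
  (1Δ to stable)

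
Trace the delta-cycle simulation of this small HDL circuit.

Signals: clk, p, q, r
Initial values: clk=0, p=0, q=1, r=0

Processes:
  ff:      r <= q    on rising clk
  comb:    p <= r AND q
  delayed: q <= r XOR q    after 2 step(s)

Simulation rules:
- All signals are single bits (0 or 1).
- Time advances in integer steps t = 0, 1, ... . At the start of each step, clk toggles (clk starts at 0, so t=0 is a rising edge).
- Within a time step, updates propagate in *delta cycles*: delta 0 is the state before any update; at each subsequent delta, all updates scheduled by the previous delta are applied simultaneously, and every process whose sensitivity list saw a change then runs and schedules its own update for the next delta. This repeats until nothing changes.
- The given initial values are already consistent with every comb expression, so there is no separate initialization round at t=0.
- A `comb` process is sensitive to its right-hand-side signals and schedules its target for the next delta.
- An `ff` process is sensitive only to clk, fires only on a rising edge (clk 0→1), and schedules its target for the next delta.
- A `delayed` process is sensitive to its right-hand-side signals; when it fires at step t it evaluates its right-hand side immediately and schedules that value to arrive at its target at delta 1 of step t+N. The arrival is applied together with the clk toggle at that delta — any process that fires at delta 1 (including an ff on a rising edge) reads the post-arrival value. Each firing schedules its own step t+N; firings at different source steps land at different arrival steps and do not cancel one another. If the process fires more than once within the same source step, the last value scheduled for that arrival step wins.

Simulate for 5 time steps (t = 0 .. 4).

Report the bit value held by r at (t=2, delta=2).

t0.Δ0 clk=0 q=1 p=0 r=0
t0.Δ1 clk=1 q=1 p=0 r=0
t0.Δ2 clk=1 q=1 p=0 r=1
t0.Δ3 clk=1 q=1 p=1 r=1
t1.Δ0 clk=1 q=1 p=1 r=1
t1.Δ1 clk=0 q=1 p=1 r=1
t2.Δ0 clk=0 q=1 p=1 r=1
t2.Δ1 clk=1 q=0 p=1 r=1
t2.Δ2 clk=1 q=0 p=0 r=0
t3.Δ0 clk=1 q=0 p=0 r=0
t3.Δ1 clk=0 q=0 p=0 r=0
t4.Δ0 clk=0 q=0 p=0 r=0
t4.Δ1 clk=1 q=0 p=0 r=0

0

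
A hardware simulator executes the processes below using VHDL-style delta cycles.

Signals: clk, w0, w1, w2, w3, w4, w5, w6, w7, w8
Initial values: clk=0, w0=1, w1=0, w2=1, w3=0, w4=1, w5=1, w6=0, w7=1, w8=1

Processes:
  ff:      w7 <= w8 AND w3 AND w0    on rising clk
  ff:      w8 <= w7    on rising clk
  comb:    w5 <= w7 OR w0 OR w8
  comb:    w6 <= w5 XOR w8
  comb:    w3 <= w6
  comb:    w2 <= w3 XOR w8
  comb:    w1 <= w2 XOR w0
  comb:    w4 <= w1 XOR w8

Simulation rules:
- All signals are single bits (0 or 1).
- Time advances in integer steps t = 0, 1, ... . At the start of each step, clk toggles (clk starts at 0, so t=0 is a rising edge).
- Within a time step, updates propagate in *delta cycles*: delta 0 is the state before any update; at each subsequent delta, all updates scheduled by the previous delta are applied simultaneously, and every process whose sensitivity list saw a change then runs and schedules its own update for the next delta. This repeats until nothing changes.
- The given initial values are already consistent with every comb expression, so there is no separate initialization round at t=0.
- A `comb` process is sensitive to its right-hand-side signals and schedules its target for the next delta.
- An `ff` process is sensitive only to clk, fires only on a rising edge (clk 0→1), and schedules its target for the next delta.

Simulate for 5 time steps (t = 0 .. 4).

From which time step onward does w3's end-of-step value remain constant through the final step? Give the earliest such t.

t=0 Δ0: w6=0 w5=1 w8=1 w3=0 w7=1 w4=1 w1=0 w0=1 clk=0 w2=1
  Δ1: clk:0→1
  Δ2: w7:1→0
  (2Δ to stable)
t=1 Δ0: w6=0 w5=1 w8=1 w3=0 w7=0 w4=1 w1=0 w0=1 clk=1 w2=1
  Δ1: clk:1→0
  (1Δ to stable)
t=2 Δ0: w6=0 w5=1 w8=1 w3=0 w7=0 w4=1 w1=0 w0=1 clk=0 w2=1
  Δ1: clk:0→1
  Δ2: w8:1→0
  Δ3: w6:0→1, w4:1→0, w2:1→0
  Δ4: w3:0→1, w1:0→1
  Δ5: w4:0→1, w2:0→1
  Δ6: w1:1→0
  Δ7: w4:1→0
  (7Δ to stable)
t=3 Δ0: w6=1 w5=1 w8=0 w3=1 w7=0 w4=0 w1=0 w0=1 clk=1 w2=1
  Δ1: clk:1→0
  (1Δ to stable)
t=4 Δ0: w6=1 w5=1 w8=0 w3=1 w7=0 w4=0 w1=0 w0=1 clk=0 w2=1
  Δ1: clk:0→1
  (1Δ to stable)

2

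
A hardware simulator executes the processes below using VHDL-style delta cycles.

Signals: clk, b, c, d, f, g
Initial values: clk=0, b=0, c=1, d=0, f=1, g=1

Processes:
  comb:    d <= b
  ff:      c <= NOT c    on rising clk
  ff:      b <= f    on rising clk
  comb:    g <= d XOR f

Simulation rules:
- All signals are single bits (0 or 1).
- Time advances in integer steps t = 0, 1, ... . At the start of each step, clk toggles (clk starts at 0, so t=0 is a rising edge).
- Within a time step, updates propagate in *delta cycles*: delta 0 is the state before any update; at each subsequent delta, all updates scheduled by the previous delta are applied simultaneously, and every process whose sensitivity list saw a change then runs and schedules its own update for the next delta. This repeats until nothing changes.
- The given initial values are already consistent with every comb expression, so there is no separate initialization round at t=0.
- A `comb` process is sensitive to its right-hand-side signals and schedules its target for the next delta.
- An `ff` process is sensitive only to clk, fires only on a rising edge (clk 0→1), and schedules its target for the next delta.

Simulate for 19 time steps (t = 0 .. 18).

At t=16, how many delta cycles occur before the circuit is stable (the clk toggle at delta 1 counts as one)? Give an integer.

2

[bits: c,f,b,clk,g,d]
t=0: Δ0=110010 Δ1=110110 Δ2=011110 Δ3=011111 Δ4=011101 | 4Δ
t=1: Δ0=011101 Δ1=011001 | 1Δ
t=2: Δ0=011001 Δ1=011101 Δ2=111101 | 2Δ
t=3: Δ0=111101 Δ1=111001 | 1Δ
t=4: Δ0=111001 Δ1=111101 Δ2=011101 | 2Δ
t=5: Δ0=011101 Δ1=011001 | 1Δ
t=6: Δ0=011001 Δ1=011101 Δ2=111101 | 2Δ
t=7: Δ0=111101 Δ1=111001 | 1Δ
t=8: Δ0=111001 Δ1=111101 Δ2=011101 | 2Δ
t=9: Δ0=011101 Δ1=011001 | 1Δ
t=10: Δ0=011001 Δ1=011101 Δ2=111101 | 2Δ
t=11: Δ0=111101 Δ1=111001 | 1Δ
t=12: Δ0=111001 Δ1=111101 Δ2=011101 | 2Δ
t=13: Δ0=011101 Δ1=011001 | 1Δ
t=14: Δ0=011001 Δ1=011101 Δ2=111101 | 2Δ
t=15: Δ0=111101 Δ1=111001 | 1Δ
t=16: Δ0=111001 Δ1=111101 Δ2=011101 | 2Δ
t=17: Δ0=011101 Δ1=011001 | 1Δ
t=18: Δ0=011001 Δ1=011101 Δ2=111101 | 2Δ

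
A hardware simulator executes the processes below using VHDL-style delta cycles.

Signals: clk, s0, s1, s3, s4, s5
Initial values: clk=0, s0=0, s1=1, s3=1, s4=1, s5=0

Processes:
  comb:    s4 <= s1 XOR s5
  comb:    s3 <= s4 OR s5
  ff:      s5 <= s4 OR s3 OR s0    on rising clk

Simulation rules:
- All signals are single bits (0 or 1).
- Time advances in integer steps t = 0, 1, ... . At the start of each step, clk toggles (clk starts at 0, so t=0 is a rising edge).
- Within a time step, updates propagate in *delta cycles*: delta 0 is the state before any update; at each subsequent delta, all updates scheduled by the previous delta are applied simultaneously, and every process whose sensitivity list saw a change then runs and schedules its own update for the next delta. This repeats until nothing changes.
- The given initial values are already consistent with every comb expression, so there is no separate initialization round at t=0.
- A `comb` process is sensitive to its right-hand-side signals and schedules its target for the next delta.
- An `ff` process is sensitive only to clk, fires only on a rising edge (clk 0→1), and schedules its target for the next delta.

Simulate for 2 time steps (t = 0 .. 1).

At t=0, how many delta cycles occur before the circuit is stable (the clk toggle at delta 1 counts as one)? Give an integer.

[bits: s4,clk,s5,s1,s0,s3]
t=0: Δ0=100101 Δ1=110101 Δ2=111101 Δ3=011101 | 3Δ
t=1: Δ0=011101 Δ1=001101 | 1Δ

3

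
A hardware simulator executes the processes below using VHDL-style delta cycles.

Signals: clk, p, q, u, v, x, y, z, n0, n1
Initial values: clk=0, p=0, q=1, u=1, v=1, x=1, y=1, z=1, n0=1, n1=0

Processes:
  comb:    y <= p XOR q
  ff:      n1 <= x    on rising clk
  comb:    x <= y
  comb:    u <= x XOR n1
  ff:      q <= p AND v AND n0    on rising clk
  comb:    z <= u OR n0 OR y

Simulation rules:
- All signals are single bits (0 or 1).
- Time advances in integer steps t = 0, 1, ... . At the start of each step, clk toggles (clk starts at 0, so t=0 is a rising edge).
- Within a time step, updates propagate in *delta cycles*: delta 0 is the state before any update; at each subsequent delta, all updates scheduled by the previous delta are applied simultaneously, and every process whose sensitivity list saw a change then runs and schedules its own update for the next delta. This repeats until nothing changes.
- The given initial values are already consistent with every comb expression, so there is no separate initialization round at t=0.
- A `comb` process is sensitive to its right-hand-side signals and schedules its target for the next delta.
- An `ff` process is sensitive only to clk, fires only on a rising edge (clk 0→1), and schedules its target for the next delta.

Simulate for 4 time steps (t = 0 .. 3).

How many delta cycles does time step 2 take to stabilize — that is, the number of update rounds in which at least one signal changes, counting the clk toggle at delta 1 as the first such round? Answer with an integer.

t=0 Δ0: q=1 x=1 clk=0 p=0 z=1 n1=0 n0=1 v=1 u=1 y=1
  Δ1: clk:0→1
  Δ2: q:1→0, n1:0→1
  Δ3: u:1→0, y:1→0
  Δ4: x:1→0
  Δ5: u:0→1
  (5Δ to stable)
t=1 Δ0: q=0 x=0 clk=1 p=0 z=1 n1=1 n0=1 v=1 u=1 y=0
  Δ1: clk:1→0
  (1Δ to stable)
t=2 Δ0: q=0 x=0 clk=0 p=0 z=1 n1=1 n0=1 v=1 u=1 y=0
  Δ1: clk:0→1
  Δ2: n1:1→0
  Δ3: u:1→0
  (3Δ to stable)
t=3 Δ0: q=0 x=0 clk=1 p=0 z=1 n1=0 n0=1 v=1 u=0 y=0
  Δ1: clk:1→0
  (1Δ to stable)

3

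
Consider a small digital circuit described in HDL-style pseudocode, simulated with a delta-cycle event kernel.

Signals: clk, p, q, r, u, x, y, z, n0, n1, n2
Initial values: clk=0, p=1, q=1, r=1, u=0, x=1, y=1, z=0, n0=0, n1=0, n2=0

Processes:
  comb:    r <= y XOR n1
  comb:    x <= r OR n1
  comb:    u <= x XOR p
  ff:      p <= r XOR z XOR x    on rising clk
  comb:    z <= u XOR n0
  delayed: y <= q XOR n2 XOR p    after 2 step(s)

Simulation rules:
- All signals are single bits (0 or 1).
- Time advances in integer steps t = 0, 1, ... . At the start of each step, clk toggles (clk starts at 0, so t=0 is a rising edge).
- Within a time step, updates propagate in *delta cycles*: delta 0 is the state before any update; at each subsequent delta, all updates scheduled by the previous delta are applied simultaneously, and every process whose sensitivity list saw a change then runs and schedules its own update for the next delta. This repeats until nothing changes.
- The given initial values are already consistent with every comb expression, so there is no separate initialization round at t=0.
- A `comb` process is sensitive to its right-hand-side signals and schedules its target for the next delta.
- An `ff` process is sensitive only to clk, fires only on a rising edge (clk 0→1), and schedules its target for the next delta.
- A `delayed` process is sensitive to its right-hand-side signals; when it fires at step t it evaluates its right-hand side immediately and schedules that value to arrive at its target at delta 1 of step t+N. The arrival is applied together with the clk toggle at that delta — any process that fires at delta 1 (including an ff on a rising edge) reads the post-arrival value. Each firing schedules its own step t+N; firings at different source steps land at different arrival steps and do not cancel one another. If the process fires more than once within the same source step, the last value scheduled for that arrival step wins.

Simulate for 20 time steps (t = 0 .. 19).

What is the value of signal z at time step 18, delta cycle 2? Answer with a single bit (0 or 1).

t0.Δ0 clk=0 y=1 n0=0 p=1 z=0 x=1 q=1 u=0 r=1 n1=0 n2=0
t0.Δ1 clk=1 y=1 n0=0 p=1 z=0 x=1 q=1 u=0 r=1 n1=0 n2=0
t0.Δ2 clk=1 y=1 n0=0 p=0 z=0 x=1 q=1 u=0 r=1 n1=0 n2=0
t0.Δ3 clk=1 y=1 n0=0 p=0 z=0 x=1 q=1 u=1 r=1 n1=0 n2=0
t0.Δ4 clk=1 y=1 n0=0 p=0 z=1 x=1 q=1 u=1 r=1 n1=0 n2=0
t1.Δ0 clk=1 y=1 n0=0 p=0 z=1 x=1 q=1 u=1 r=1 n1=0 n2=0
t1.Δ1 clk=0 y=1 n0=0 p=0 z=1 x=1 q=1 u=1 r=1 n1=0 n2=0
t2.Δ0 clk=0 y=1 n0=0 p=0 z=1 x=1 q=1 u=1 r=1 n1=0 n2=0
t2.Δ1 clk=1 y=1 n0=0 p=0 z=1 x=1 q=1 u=1 r=1 n1=0 n2=0
t2.Δ2 clk=1 y=1 n0=0 p=1 z=1 x=1 q=1 u=1 r=1 n1=0 n2=0
t2.Δ3 clk=1 y=1 n0=0 p=1 z=1 x=1 q=1 u=0 r=1 n1=0 n2=0
t2.Δ4 clk=1 y=1 n0=0 p=1 z=0 x=1 q=1 u=0 r=1 n1=0 n2=0
t3.Δ0 clk=1 y=1 n0=0 p=1 z=0 x=1 q=1 u=0 r=1 n1=0 n2=0
t3.Δ1 clk=0 y=1 n0=0 p=1 z=0 x=1 q=1 u=0 r=1 n1=0 n2=0
t4.Δ0 clk=0 y=1 n0=0 p=1 z=0 x=1 q=1 u=0 r=1 n1=0 n2=0
t4.Δ1 clk=1 y=0 n0=0 p=1 z=0 x=1 q=1 u=0 r=1 n1=0 n2=0
t4.Δ2 clk=1 y=0 n0=0 p=0 z=0 x=1 q=1 u=0 r=0 n1=0 n2=0
t4.Δ3 clk=1 y=0 n0=0 p=0 z=0 x=0 q=1 u=1 r=0 n1=0 n2=0
t4.Δ4 clk=1 y=0 n0=0 p=0 z=1 x=0 q=1 u=0 r=0 n1=0 n2=0
t4.Δ5 clk=1 y=0 n0=0 p=0 z=0 x=0 q=1 u=0 r=0 n1=0 n2=0
t5.Δ0 clk=1 y=0 n0=0 p=0 z=0 x=0 q=1 u=0 r=0 n1=0 n2=0
t5.Δ1 clk=0 y=0 n0=0 p=0 z=0 x=0 q=1 u=0 r=0 n1=0 n2=0
t6.Δ0 clk=0 y=0 n0=0 p=0 z=0 x=0 q=1 u=0 r=0 n1=0 n2=0
t6.Δ1 clk=1 y=1 n0=0 p=0 z=0 x=0 q=1 u=0 r=0 n1=0 n2=0
t6.Δ2 clk=1 y=1 n0=0 p=0 z=0 x=0 q=1 u=0 r=1 n1=0 n2=0
t6.Δ3 clk=1 y=1 n0=0 p=0 z=0 x=1 q=1 u=0 r=1 n1=0 n2=0
t6.Δ4 clk=1 y=1 n0=0 p=0 z=0 x=1 q=1 u=1 r=1 n1=0 n2=0
t6.Δ5 clk=1 y=1 n0=0 p=0 z=1 x=1 q=1 u=1 r=1 n1=0 n2=0
t7.Δ0 clk=1 y=1 n0=0 p=0 z=1 x=1 q=1 u=1 r=1 n1=0 n2=0
t7.Δ1 clk=0 y=1 n0=0 p=0 z=1 x=1 q=1 u=1 r=1 n1=0 n2=0
t8.Δ0 clk=0 y=1 n0=0 p=0 z=1 x=1 q=1 u=1 r=1 n1=0 n2=0
t8.Δ1 clk=1 y=1 n0=0 p=0 z=1 x=1 q=1 u=1 r=1 n1=0 n2=0
t8.Δ2 clk=1 y=1 n0=0 p=1 z=1 x=1 q=1 u=1 r=1 n1=0 n2=0
t8.Δ3 clk=1 y=1 n0=0 p=1 z=1 x=1 q=1 u=0 r=1 n1=0 n2=0
t8.Δ4 clk=1 y=1 n0=0 p=1 z=0 x=1 q=1 u=0 r=1 n1=0 n2=0
t9.Δ0 clk=1 y=1 n0=0 p=1 z=0 x=1 q=1 u=0 r=1 n1=0 n2=0
t9.Δ1 clk=0 y=1 n0=0 p=1 z=0 x=1 q=1 u=0 r=1 n1=0 n2=0
t10.Δ0 clk=0 y=1 n0=0 p=1 z=0 x=1 q=1 u=0 r=1 n1=0 n2=0
t10.Δ1 clk=1 y=0 n0=0 p=1 z=0 x=1 q=1 u=0 r=1 n1=0 n2=0
t10.Δ2 clk=1 y=0 n0=0 p=0 z=0 x=1 q=1 u=0 r=0 n1=0 n2=0
t10.Δ3 clk=1 y=0 n0=0 p=0 z=0 x=0 q=1 u=1 r=0 n1=0 n2=0
t10.Δ4 clk=1 y=0 n0=0 p=0 z=1 x=0 q=1 u=0 r=0 n1=0 n2=0
t10.Δ5 clk=1 y=0 n0=0 p=0 z=0 x=0 q=1 u=0 r=0 n1=0 n2=0
t11.Δ0 clk=1 y=0 n0=0 p=0 z=0 x=0 q=1 u=0 r=0 n1=0 n2=0
t11.Δ1 clk=0 y=0 n0=0 p=0 z=0 x=0 q=1 u=0 r=0 n1=0 n2=0
t12.Δ0 clk=0 y=0 n0=0 p=0 z=0 x=0 q=1 u=0 r=0 n1=0 n2=0
t12.Δ1 clk=1 y=1 n0=0 p=0 z=0 x=0 q=1 u=0 r=0 n1=0 n2=0
t12.Δ2 clk=1 y=1 n0=0 p=0 z=0 x=0 q=1 u=0 r=1 n1=0 n2=0
t12.Δ3 clk=1 y=1 n0=0 p=0 z=0 x=1 q=1 u=0 r=1 n1=0 n2=0
t12.Δ4 clk=1 y=1 n0=0 p=0 z=0 x=1 q=1 u=1 r=1 n1=0 n2=0
t12.Δ5 clk=1 y=1 n0=0 p=0 z=1 x=1 q=1 u=1 r=1 n1=0 n2=0
t13.Δ0 clk=1 y=1 n0=0 p=0 z=1 x=1 q=1 u=1 r=1 n1=0 n2=0
t13.Δ1 clk=0 y=1 n0=0 p=0 z=1 x=1 q=1 u=1 r=1 n1=0 n2=0
t14.Δ0 clk=0 y=1 n0=0 p=0 z=1 x=1 q=1 u=1 r=1 n1=0 n2=0
t14.Δ1 clk=1 y=1 n0=0 p=0 z=1 x=1 q=1 u=1 r=1 n1=0 n2=0
t14.Δ2 clk=1 y=1 n0=0 p=1 z=1 x=1 q=1 u=1 r=1 n1=0 n2=0
t14.Δ3 clk=1 y=1 n0=0 p=1 z=1 x=1 q=1 u=0 r=1 n1=0 n2=0
t14.Δ4 clk=1 y=1 n0=0 p=1 z=0 x=1 q=1 u=0 r=1 n1=0 n2=0
t15.Δ0 clk=1 y=1 n0=0 p=1 z=0 x=1 q=1 u=0 r=1 n1=0 n2=0
t15.Δ1 clk=0 y=1 n0=0 p=1 z=0 x=1 q=1 u=0 r=1 n1=0 n2=0
t16.Δ0 clk=0 y=1 n0=0 p=1 z=0 x=1 q=1 u=0 r=1 n1=0 n2=0
t16.Δ1 clk=1 y=0 n0=0 p=1 z=0 x=1 q=1 u=0 r=1 n1=0 n2=0
t16.Δ2 clk=1 y=0 n0=0 p=0 z=0 x=1 q=1 u=0 r=0 n1=0 n2=0
t16.Δ3 clk=1 y=0 n0=0 p=0 z=0 x=0 q=1 u=1 r=0 n1=0 n2=0
t16.Δ4 clk=1 y=0 n0=0 p=0 z=1 x=0 q=1 u=0 r=0 n1=0 n2=0
t16.Δ5 clk=1 y=0 n0=0 p=0 z=0 x=0 q=1 u=0 r=0 n1=0 n2=0
t17.Δ0 clk=1 y=0 n0=0 p=0 z=0 x=0 q=1 u=0 r=0 n1=0 n2=0
t17.Δ1 clk=0 y=0 n0=0 p=0 z=0 x=0 q=1 u=0 r=0 n1=0 n2=0
t18.Δ0 clk=0 y=0 n0=0 p=0 z=0 x=0 q=1 u=0 r=0 n1=0 n2=0
t18.Δ1 clk=1 y=1 n0=0 p=0 z=0 x=0 q=1 u=0 r=0 n1=0 n2=0
t18.Δ2 clk=1 y=1 n0=0 p=0 z=0 x=0 q=1 u=0 r=1 n1=0 n2=0
t18.Δ3 clk=1 y=1 n0=0 p=0 z=0 x=1 q=1 u=0 r=1 n1=0 n2=0
t18.Δ4 clk=1 y=1 n0=0 p=0 z=0 x=1 q=1 u=1 r=1 n1=0 n2=0
t18.Δ5 clk=1 y=1 n0=0 p=0 z=1 x=1 q=1 u=1 r=1 n1=0 n2=0
t19.Δ0 clk=1 y=1 n0=0 p=0 z=1 x=1 q=1 u=1 r=1 n1=0 n2=0
t19.Δ1 clk=0 y=1 n0=0 p=0 z=1 x=1 q=1 u=1 r=1 n1=0 n2=0

0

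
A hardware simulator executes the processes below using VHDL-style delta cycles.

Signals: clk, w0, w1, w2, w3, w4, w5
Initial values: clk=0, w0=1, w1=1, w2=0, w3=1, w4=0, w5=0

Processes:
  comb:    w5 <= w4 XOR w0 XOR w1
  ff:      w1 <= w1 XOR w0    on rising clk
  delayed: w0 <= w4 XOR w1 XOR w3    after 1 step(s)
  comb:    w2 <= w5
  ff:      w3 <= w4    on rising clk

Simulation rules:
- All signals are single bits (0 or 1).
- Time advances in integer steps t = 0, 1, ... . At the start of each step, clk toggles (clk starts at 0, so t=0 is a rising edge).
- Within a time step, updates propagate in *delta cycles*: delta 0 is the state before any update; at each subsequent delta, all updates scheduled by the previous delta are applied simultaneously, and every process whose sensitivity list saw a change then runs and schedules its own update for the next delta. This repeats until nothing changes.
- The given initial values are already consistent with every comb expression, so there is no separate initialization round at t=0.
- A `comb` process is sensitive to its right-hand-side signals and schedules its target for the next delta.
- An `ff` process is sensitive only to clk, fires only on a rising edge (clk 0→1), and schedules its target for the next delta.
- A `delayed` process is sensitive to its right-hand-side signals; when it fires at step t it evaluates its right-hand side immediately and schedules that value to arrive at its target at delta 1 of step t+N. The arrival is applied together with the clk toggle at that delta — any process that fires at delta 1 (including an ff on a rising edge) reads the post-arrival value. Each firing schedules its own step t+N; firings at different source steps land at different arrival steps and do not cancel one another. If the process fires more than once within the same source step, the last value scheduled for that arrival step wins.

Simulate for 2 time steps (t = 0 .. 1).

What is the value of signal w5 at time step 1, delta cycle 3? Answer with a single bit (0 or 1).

0

t0.Δ0 w0=1 w3=1 w5=0 w2=0 w1=1 w4=0 clk=0
t0.Δ1 w0=1 w3=1 w5=0 w2=0 w1=1 w4=0 clk=1
t0.Δ2 w0=1 w3=0 w5=0 w2=0 w1=0 w4=0 clk=1
t0.Δ3 w0=1 w3=0 w5=1 w2=0 w1=0 w4=0 clk=1
t0.Δ4 w0=1 w3=0 w5=1 w2=1 w1=0 w4=0 clk=1
t1.Δ0 w0=1 w3=0 w5=1 w2=1 w1=0 w4=0 clk=1
t1.Δ1 w0=0 w3=0 w5=1 w2=1 w1=0 w4=0 clk=0
t1.Δ2 w0=0 w3=0 w5=0 w2=1 w1=0 w4=0 clk=0
t1.Δ3 w0=0 w3=0 w5=0 w2=0 w1=0 w4=0 clk=0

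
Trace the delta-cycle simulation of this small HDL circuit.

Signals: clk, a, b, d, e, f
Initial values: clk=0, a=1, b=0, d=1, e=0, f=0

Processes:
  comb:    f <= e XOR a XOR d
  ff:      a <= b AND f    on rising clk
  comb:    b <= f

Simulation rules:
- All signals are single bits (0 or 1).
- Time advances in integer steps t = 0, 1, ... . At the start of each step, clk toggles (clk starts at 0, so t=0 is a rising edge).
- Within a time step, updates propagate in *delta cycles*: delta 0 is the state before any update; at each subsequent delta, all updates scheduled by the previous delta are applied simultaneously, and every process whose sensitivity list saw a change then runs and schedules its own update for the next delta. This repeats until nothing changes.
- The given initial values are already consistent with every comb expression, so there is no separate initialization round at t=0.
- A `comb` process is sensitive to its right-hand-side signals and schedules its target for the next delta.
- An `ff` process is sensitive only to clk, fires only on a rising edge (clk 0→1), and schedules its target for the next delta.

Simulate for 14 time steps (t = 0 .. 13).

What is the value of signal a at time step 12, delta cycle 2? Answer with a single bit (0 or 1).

t0.Δ0 e=0 a=1 d=1 f=0 b=0 clk=0
t0.Δ1 e=0 a=1 d=1 f=0 b=0 clk=1
t0.Δ2 e=0 a=0 d=1 f=0 b=0 clk=1
t0.Δ3 e=0 a=0 d=1 f=1 b=0 clk=1
t0.Δ4 e=0 a=0 d=1 f=1 b=1 clk=1
t1.Δ0 e=0 a=0 d=1 f=1 b=1 clk=1
t1.Δ1 e=0 a=0 d=1 f=1 b=1 clk=0
t2.Δ0 e=0 a=0 d=1 f=1 b=1 clk=0
t2.Δ1 e=0 a=0 d=1 f=1 b=1 clk=1
t2.Δ2 e=0 a=1 d=1 f=1 b=1 clk=1
t2.Δ3 e=0 a=1 d=1 f=0 b=1 clk=1
t2.Δ4 e=0 a=1 d=1 f=0 b=0 clk=1
t3.Δ0 e=0 a=1 d=1 f=0 b=0 clk=1
t3.Δ1 e=0 a=1 d=1 f=0 b=0 clk=0
t4.Δ0 e=0 a=1 d=1 f=0 b=0 clk=0
t4.Δ1 e=0 a=1 d=1 f=0 b=0 clk=1
t4.Δ2 e=0 a=0 d=1 f=0 b=0 clk=1
t4.Δ3 e=0 a=0 d=1 f=1 b=0 clk=1
t4.Δ4 e=0 a=0 d=1 f=1 b=1 clk=1
t5.Δ0 e=0 a=0 d=1 f=1 b=1 clk=1
t5.Δ1 e=0 a=0 d=1 f=1 b=1 clk=0
t6.Δ0 e=0 a=0 d=1 f=1 b=1 clk=0
t6.Δ1 e=0 a=0 d=1 f=1 b=1 clk=1
t6.Δ2 e=0 a=1 d=1 f=1 b=1 clk=1
t6.Δ3 e=0 a=1 d=1 f=0 b=1 clk=1
t6.Δ4 e=0 a=1 d=1 f=0 b=0 clk=1
t7.Δ0 e=0 a=1 d=1 f=0 b=0 clk=1
t7.Δ1 e=0 a=1 d=1 f=0 b=0 clk=0
t8.Δ0 e=0 a=1 d=1 f=0 b=0 clk=0
t8.Δ1 e=0 a=1 d=1 f=0 b=0 clk=1
t8.Δ2 e=0 a=0 d=1 f=0 b=0 clk=1
t8.Δ3 e=0 a=0 d=1 f=1 b=0 clk=1
t8.Δ4 e=0 a=0 d=1 f=1 b=1 clk=1
t9.Δ0 e=0 a=0 d=1 f=1 b=1 clk=1
t9.Δ1 e=0 a=0 d=1 f=1 b=1 clk=0
t10.Δ0 e=0 a=0 d=1 f=1 b=1 clk=0
t10.Δ1 e=0 a=0 d=1 f=1 b=1 clk=1
t10.Δ2 e=0 a=1 d=1 f=1 b=1 clk=1
t10.Δ3 e=0 a=1 d=1 f=0 b=1 clk=1
t10.Δ4 e=0 a=1 d=1 f=0 b=0 clk=1
t11.Δ0 e=0 a=1 d=1 f=0 b=0 clk=1
t11.Δ1 e=0 a=1 d=1 f=0 b=0 clk=0
t12.Δ0 e=0 a=1 d=1 f=0 b=0 clk=0
t12.Δ1 e=0 a=1 d=1 f=0 b=0 clk=1
t12.Δ2 e=0 a=0 d=1 f=0 b=0 clk=1
t12.Δ3 e=0 a=0 d=1 f=1 b=0 clk=1
t12.Δ4 e=0 a=0 d=1 f=1 b=1 clk=1
t13.Δ0 e=0 a=0 d=1 f=1 b=1 clk=1
t13.Δ1 e=0 a=0 d=1 f=1 b=1 clk=0

0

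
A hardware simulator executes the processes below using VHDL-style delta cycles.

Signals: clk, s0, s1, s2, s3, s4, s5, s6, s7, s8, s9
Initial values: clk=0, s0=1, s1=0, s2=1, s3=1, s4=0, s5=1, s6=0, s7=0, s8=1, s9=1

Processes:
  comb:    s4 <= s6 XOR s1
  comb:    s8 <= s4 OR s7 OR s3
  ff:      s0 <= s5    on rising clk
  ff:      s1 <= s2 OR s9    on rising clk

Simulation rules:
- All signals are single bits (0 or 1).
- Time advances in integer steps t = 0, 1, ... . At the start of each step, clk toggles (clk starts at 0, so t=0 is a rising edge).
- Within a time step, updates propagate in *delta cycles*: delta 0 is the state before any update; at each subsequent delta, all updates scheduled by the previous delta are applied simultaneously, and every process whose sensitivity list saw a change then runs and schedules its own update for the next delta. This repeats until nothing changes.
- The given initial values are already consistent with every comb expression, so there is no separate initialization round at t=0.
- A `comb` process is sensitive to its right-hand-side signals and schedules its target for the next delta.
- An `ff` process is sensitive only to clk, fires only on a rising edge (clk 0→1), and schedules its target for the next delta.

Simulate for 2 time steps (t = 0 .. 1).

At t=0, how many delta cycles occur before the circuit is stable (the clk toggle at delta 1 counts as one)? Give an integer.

t=0 Δ0: s0=1 s3=1 s1=0 s6=0 s7=0 s9=1 s5=1 s8=1 clk=0 s4=0 s2=1
  Δ1: clk:0→1
  Δ2: s1:0→1
  Δ3: s4:0→1
  (3Δ to stable)
t=1 Δ0: s0=1 s3=1 s1=1 s6=0 s7=0 s9=1 s5=1 s8=1 clk=1 s4=1 s2=1
  Δ1: clk:1→0
  (1Δ to stable)

3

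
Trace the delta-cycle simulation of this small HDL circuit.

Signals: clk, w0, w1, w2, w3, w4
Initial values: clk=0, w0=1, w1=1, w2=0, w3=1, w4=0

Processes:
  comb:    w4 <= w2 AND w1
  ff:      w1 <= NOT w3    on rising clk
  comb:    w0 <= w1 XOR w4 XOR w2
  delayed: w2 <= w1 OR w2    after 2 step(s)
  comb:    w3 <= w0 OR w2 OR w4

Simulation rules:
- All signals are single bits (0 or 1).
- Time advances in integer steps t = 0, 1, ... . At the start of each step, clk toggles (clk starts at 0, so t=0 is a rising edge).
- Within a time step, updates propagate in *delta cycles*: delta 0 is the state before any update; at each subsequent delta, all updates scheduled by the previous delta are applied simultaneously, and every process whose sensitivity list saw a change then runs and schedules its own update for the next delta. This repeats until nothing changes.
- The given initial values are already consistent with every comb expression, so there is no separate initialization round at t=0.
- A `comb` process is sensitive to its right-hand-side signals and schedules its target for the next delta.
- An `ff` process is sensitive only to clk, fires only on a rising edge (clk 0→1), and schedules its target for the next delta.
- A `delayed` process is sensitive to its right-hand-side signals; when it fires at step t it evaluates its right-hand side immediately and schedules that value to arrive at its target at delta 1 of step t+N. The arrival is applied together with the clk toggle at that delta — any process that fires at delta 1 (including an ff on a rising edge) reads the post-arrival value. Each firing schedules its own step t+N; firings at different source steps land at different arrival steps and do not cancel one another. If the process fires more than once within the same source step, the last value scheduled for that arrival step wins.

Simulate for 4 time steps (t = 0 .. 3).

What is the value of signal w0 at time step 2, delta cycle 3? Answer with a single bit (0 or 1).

[bits: w4,w3,w0,w1,w2,clk]
t=0: Δ0=011100 Δ1=011101 Δ2=011001 Δ3=010001 Δ4=000001 | 4Δ
t=1: Δ0=000001 Δ1=000000 | 1Δ
t=2: Δ0=000000 Δ1=000001 Δ2=000101 Δ3=001101 Δ4=011101 | 4Δ
t=3: Δ0=011101 Δ1=011100 | 1Δ

1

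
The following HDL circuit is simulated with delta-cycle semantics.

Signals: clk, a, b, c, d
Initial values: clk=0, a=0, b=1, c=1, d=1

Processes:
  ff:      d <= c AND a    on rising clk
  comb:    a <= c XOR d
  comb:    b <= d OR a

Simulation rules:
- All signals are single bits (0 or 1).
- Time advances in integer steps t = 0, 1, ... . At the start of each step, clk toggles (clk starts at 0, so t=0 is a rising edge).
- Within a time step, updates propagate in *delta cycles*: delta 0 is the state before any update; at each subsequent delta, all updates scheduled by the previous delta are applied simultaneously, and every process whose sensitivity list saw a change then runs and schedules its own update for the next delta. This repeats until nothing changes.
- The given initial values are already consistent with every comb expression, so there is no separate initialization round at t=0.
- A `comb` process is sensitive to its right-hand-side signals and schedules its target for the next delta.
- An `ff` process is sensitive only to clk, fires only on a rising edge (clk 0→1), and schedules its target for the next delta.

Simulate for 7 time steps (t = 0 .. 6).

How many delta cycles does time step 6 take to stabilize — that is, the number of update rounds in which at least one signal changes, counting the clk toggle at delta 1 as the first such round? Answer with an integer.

t0.Δ0 clk=0 c=1 d=1 b=1 a=0
t0.Δ1 clk=1 c=1 d=1 b=1 a=0
t0.Δ2 clk=1 c=1 d=0 b=1 a=0
t0.Δ3 clk=1 c=1 d=0 b=0 a=1
t0.Δ4 clk=1 c=1 d=0 b=1 a=1
t1.Δ0 clk=1 c=1 d=0 b=1 a=1
t1.Δ1 clk=0 c=1 d=0 b=1 a=1
t2.Δ0 clk=0 c=1 d=0 b=1 a=1
t2.Δ1 clk=1 c=1 d=0 b=1 a=1
t2.Δ2 clk=1 c=1 d=1 b=1 a=1
t2.Δ3 clk=1 c=1 d=1 b=1 a=0
t3.Δ0 clk=1 c=1 d=1 b=1 a=0
t3.Δ1 clk=0 c=1 d=1 b=1 a=0
t4.Δ0 clk=0 c=1 d=1 b=1 a=0
t4.Δ1 clk=1 c=1 d=1 b=1 a=0
t4.Δ2 clk=1 c=1 d=0 b=1 a=0
t4.Δ3 clk=1 c=1 d=0 b=0 a=1
t4.Δ4 clk=1 c=1 d=0 b=1 a=1
t5.Δ0 clk=1 c=1 d=0 b=1 a=1
t5.Δ1 clk=0 c=1 d=0 b=1 a=1
t6.Δ0 clk=0 c=1 d=0 b=1 a=1
t6.Δ1 clk=1 c=1 d=0 b=1 a=1
t6.Δ2 clk=1 c=1 d=1 b=1 a=1
t6.Δ3 clk=1 c=1 d=1 b=1 a=0

3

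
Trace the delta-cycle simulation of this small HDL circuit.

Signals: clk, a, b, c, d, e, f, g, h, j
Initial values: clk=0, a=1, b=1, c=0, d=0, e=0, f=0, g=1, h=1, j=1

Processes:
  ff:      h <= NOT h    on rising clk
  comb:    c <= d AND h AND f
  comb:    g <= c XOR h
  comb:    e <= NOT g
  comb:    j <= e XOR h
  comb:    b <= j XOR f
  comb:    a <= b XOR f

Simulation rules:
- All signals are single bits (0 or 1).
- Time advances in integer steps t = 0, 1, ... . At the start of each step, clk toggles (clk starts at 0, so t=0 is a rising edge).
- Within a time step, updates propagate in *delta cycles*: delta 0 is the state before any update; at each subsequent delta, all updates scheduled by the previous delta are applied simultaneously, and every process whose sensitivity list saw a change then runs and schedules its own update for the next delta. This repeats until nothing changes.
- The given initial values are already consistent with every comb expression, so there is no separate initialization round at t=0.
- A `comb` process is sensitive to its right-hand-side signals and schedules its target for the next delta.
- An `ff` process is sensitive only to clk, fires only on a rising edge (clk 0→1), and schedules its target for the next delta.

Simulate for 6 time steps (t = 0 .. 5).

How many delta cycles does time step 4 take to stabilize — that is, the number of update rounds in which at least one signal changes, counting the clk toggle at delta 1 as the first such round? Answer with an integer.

t=0 Δ0: a=1 e=0 h=1 f=0 c=0 b=1 d=0 g=1 clk=0 j=1
  Δ1: clk:0→1
  Δ2: h:1→0
  Δ3: g:1→0, j:1→0
  Δ4: e:0→1, b:1→0
  Δ5: a:1→0, j:0→1
  Δ6: b:0→1
  Δ7: a:0→1
  (7Δ to stable)
t=1 Δ0: a=1 e=1 h=0 f=0 c=0 b=1 d=0 g=0 clk=1 j=1
  Δ1: clk:1→0
  (1Δ to stable)
t=2 Δ0: a=1 e=1 h=0 f=0 c=0 b=1 d=0 g=0 clk=0 j=1
  Δ1: clk:0→1
  Δ2: h:0→1
  Δ3: g:0→1, j:1→0
  Δ4: e:1→0, b:1→0
  Δ5: a:1→0, j:0→1
  Δ6: b:0→1
  Δ7: a:0→1
  (7Δ to stable)
t=3 Δ0: a=1 e=0 h=1 f=0 c=0 b=1 d=0 g=1 clk=1 j=1
  Δ1: clk:1→0
  (1Δ to stable)
t=4 Δ0: a=1 e=0 h=1 f=0 c=0 b=1 d=0 g=1 clk=0 j=1
  Δ1: clk:0→1
  Δ2: h:1→0
  Δ3: g:1→0, j:1→0
  Δ4: e:0→1, b:1→0
  Δ5: a:1→0, j:0→1
  Δ6: b:0→1
  Δ7: a:0→1
  (7Δ to stable)
t=5 Δ0: a=1 e=1 h=0 f=0 c=0 b=1 d=0 g=0 clk=1 j=1
  Δ1: clk:1→0
  (1Δ to stable)

7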